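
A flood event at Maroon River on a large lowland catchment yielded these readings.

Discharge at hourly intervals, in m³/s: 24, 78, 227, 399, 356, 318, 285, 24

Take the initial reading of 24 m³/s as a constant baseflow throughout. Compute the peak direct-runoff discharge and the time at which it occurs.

Subtracting baseflow gives direct-runoff ordinates: 0.0, 54.0, 203.0, 375.0, 332.0, 294.0, 261.0, 0.0 m³/s.
The maximum is 375.0 m³/s, occurring at the reading for t = 3 h.

Q_p = 375.0 m³/s at t = 3 h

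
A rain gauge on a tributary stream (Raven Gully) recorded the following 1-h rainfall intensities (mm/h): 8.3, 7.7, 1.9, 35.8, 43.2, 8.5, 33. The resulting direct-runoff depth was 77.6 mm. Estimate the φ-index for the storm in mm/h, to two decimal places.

Only the 3 blocks with intensity above φ contribute runoff: 35.8, 43.2, 33 mm/h.
Σ(I−φ)·Δt = d  ⇒  (35.8+43.2+33 − 3φ)·1 = 77.6
φ = (112.0 − 77.6/1) / 3 = 11.47 mm/h.

φ ≈ 11.47 mm/h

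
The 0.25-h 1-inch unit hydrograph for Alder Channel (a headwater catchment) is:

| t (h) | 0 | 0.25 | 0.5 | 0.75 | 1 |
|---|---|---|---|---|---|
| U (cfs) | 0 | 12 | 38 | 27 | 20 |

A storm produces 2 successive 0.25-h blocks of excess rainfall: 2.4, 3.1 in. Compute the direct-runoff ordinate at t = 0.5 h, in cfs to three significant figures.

Q ≈ 128 cfs

By discrete convolution, Q_j = Σ (P_i / 1 in) · U_{j−i}.
At t = 0.5 h (j=2): Q = (2.4/1)·38 + (3.1/1)·12 = 128 cfs.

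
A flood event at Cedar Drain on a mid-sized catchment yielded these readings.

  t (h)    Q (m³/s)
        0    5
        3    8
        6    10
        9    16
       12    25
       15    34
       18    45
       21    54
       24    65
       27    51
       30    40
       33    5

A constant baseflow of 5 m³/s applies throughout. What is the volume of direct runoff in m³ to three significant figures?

V ≈ 3.22 × 10^6 m³

Direct-runoff ordinates (Q − Q_b): 0.0, 3.0, 5.0, 11.0, 20.0, 29.0, 40.0, 49.0, 60.0, 46.0, 35.0, 0.0 m³/s.
ΣQ_DR = 298.0 m³/s.
With Δt = 3 h = 10800 s, V = ΣQ_DR · Δt = 298.0 × 10800 = 3.22 × 10^6 m³.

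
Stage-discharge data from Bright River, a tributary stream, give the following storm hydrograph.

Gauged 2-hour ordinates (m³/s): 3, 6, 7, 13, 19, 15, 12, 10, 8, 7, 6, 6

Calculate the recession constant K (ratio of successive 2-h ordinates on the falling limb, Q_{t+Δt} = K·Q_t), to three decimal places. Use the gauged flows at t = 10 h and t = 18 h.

Using the recession-limb readings at t = 10 h and t = 18 h: Q falls from 15 to 7 m³/s over 4 intervals.
K = (Q₂/Q₁)^(1/4) = (7/15)^(1/4) = 0.827.

K ≈ 0.827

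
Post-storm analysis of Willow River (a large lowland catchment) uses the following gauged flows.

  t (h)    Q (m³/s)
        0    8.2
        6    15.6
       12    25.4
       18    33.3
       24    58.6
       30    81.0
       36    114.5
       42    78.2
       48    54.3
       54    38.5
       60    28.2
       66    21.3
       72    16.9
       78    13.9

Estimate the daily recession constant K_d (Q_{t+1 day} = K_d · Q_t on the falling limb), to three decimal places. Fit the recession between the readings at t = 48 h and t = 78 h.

Between t = 48 h and t = 78 h the flow falls from 54.3 to 13.9 m³/s over 5×6 h = 30 h.
Per-interval ratio K = (13.9/54.3)^(1/5) = 0.7615; K_d = K^(24/6) = 0.336.

K_d ≈ 0.336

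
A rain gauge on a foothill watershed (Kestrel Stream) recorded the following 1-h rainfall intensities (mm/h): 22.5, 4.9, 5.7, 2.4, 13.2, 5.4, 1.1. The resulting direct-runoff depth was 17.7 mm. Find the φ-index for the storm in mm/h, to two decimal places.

Only the 2 blocks with intensity above φ contribute runoff: 22.5, 13.2 mm/h.
Σ(I−φ)·Δt = d  ⇒  (22.5+13.2 − 2φ)·1 = 17.7
φ = (35.70 − 17.7/1) / 2 = 9.00 mm/h.

φ ≈ 9.00 mm/h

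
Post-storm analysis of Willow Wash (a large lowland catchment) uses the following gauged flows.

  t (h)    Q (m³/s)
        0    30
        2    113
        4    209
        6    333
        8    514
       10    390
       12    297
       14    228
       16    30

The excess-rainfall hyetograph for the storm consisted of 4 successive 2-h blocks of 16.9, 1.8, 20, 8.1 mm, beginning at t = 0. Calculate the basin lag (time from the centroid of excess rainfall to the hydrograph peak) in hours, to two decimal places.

t_L ≈ 4.18 h

Centroid of excess rainfall: t_c = Σ P_i·t̄_i / ΣP_i = 3.8248 h (block centres at 1, 3, 5, 7 h).
Hydrograph peak occurs at t = 8 h, so basin lag t_L = 8 − 3.8248 = 4.18 h.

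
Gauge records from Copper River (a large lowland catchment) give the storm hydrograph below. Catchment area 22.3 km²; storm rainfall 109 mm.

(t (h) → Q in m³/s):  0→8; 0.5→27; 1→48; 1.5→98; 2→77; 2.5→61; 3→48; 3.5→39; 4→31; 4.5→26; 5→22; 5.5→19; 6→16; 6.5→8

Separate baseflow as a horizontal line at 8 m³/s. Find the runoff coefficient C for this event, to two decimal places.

C ≈ 0.31

ΣQ_DR = 416.0 m³/s; V = ΣQ_DR·Δt = 7.488 × 10^5 m³.
Runoff depth d = V / A = 33.58 mm.
C = d / P = 33.58 / 109 = 0.31.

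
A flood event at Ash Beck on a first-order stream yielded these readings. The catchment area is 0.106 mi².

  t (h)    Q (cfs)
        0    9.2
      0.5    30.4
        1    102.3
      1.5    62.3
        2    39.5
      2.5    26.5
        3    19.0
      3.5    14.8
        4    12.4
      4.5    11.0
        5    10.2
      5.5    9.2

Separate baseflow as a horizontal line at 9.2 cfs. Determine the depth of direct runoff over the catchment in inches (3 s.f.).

d ≈ 1.73 in

Direct runoff: 0.0, 21.2, 93.1, 53.1, 30.3, 17.3, 9.8, 5.6, 3.2, 1.8, 1.0, 0.0 cfs; ΣQ_DR = 236.4 cfs.
V = ΣQ_DR · Δt = 236.4 × 1800 s = 4.255 × 10^5 ft³.
Over A = 0.106 mi², depth = V / A = 1.73 in.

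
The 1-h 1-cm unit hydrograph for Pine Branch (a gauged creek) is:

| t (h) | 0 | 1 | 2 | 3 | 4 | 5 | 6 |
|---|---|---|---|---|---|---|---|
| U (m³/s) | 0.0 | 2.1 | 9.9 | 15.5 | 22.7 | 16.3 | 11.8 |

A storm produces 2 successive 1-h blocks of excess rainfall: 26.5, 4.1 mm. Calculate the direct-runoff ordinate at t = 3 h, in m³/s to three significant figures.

By discrete convolution, Q_j = Σ (P_i / 10 mm) · U_{j−i}.
At t = 3 h (j=3): Q = (26.5/10)·15.5 + (4.1/10)·9.9 = 45.1 m³/s.

Q ≈ 45.1 m³/s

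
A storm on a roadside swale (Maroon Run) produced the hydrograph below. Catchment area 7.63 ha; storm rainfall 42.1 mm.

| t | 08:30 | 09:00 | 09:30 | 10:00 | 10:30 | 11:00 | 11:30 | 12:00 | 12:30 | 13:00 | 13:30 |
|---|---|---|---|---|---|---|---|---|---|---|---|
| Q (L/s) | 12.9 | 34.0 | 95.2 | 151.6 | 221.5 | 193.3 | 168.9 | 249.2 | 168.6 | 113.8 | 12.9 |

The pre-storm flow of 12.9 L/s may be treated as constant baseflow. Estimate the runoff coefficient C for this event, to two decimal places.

ΣQ_DR = 1280 L/s; V = ΣQ_DR·Δt = 2.304 × 10^6 L.
Runoff depth d = V / A = 30.20 mm.
C = d / P = 30.20 / 42.1 = 0.72.

C ≈ 0.72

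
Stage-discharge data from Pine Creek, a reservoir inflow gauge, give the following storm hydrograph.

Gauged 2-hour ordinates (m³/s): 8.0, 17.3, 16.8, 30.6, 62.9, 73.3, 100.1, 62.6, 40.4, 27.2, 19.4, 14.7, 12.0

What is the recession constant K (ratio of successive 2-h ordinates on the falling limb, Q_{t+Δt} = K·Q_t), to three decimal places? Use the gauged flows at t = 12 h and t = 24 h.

K ≈ 0.702

Using the recession-limb readings at t = 12 h and t = 24 h: Q falls from 100.1 to 12.0 m³/s over 6 intervals.
K = (Q₂/Q₁)^(1/6) = (12.0/100.1)^(1/6) = 0.702.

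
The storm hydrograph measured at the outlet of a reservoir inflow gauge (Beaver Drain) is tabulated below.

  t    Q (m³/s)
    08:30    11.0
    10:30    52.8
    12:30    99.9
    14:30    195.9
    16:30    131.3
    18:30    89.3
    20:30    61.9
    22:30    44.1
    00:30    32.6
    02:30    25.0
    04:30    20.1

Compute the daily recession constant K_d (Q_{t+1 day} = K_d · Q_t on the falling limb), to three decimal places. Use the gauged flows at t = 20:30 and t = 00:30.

Between t = 20:30 and t = 00:30 the flow falls from 61.9 to 32.6 m³/s over 2×2 h = 4 h.
Per-interval ratio K = (32.6/61.9)^(1/2) = 0.7257; K_d = K^(24/2) = 0.021.

K_d ≈ 0.021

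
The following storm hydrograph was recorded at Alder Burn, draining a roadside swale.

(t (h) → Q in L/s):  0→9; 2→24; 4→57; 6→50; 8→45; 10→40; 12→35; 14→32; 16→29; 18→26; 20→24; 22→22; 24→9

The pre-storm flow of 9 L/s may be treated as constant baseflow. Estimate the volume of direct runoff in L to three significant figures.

V ≈ 2.05 × 10^6 L

Direct-runoff ordinates (Q − Q_b): 0.0, 15.0, 48.0, 41.0, 36.0, 31.0, 26.0, 23.0, 20.0, 17.0, 15.0, 13.0, 0.0 L/s.
ΣQ_DR = 285.0 L/s.
With Δt = 2 h = 7200 s, V = ΣQ_DR · Δt = 285.0 × 7200 = 2.05 × 10^6 L.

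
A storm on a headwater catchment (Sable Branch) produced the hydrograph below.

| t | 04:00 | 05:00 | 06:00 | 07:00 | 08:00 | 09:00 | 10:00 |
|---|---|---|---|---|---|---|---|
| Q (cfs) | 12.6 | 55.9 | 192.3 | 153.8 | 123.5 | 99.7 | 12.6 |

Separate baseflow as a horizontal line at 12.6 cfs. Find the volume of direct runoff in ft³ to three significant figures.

Direct-runoff ordinates (Q − Q_b): 0.0, 43.3, 179.7, 141.2, 110.9, 87.1, 0.0 cfs.
ΣQ_DR = 562.2 cfs.
With Δt = 1 h = 3600 s, V = ΣQ_DR · Δt = 562.2 × 3600 = 2.02 × 10^6 ft³.

V ≈ 2.02 × 10^6 ft³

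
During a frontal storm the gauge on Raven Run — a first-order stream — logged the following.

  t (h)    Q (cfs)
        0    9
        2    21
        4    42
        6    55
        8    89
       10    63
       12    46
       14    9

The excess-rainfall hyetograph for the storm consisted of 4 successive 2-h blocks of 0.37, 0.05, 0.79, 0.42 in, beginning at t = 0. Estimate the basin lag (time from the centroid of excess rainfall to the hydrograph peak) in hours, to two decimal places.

t_L ≈ 3.45 h

Centroid of excess rainfall: t_c = Σ P_i·t̄_i / ΣP_i = 4.5460 h (block centres at 1, 3, 5, 7 h).
Hydrograph peak occurs at t = 8 h, so basin lag t_L = 8 − 4.5460 = 3.45 h.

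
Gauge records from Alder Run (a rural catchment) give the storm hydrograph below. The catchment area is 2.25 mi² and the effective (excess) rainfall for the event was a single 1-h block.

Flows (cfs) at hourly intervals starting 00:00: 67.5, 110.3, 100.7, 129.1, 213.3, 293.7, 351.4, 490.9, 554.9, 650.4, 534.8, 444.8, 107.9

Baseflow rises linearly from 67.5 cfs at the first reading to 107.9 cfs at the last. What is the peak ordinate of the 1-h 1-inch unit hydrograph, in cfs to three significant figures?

Direct runoff: 0.00, 39.43, 26.47, 51.50, 132.33, 209.37, 263.70, 399.83, 460.47, 552.60, 433.63, 340.27, 0.00 cfs; ΣQ_DR = 2910 cfs, peak = 552.60 cfs.
Runoff depth d = ΣQ_DR·Δt / A = 2910 × 3600 / (2.25 mi²) = 2.004 in.
The 1-inch UH is the DRH scaled by (1 in)/d, so U_p = 552.60 × 1/2.004 = 276 cfs.

U_p ≈ 276 cfs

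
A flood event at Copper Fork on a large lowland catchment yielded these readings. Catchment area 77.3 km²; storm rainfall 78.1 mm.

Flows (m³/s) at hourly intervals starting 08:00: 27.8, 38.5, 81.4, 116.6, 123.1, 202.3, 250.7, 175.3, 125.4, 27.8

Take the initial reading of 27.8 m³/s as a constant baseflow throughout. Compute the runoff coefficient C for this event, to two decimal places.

C ≈ 0.53

ΣQ_DR = 890.9 m³/s; V = ΣQ_DR·Δt = 3.207 × 10^6 m³.
Runoff depth d = V / A = 41.49 mm.
C = d / P = 41.49 / 78.1 = 0.53.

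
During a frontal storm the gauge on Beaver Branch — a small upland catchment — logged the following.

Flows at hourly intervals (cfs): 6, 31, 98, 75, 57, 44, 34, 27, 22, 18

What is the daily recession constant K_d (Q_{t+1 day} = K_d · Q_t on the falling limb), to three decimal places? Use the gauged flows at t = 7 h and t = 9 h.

Between t = 7 h and t = 9 h the flow falls from 27 to 18 cfs over 2×1 h = 2 h.
Per-interval ratio K = (18/27)^(1/2) = 0.8165; K_d = K^(24/1) = 0.008.

K_d ≈ 0.008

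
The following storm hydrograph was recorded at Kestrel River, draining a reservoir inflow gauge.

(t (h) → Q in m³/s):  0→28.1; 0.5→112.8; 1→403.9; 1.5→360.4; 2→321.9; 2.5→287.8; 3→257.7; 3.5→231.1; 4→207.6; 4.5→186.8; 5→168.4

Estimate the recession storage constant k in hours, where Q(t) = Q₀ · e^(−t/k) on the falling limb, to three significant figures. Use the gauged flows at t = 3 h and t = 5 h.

On the falling limb, Q drops from 257.7 to 168.4 m³/s between t = 3 h and t = 5 h (Δt = 2 h).
k = −Δt / ln(Q₂/Q₁) = −2 / ln(168.4/257.7) = 4.70 h.

k ≈ 4.70 h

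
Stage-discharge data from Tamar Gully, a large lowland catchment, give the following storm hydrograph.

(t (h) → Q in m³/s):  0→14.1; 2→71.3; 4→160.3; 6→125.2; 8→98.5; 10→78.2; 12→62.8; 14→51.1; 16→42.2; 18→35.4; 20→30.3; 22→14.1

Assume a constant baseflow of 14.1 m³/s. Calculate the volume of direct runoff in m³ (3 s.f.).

V ≈ 4.42 × 10^6 m³

Direct-runoff ordinates (Q − Q_b): 0.0, 57.2, 146.2, 111.1, 84.4, 64.1, 48.7, 37.0, 28.1, 21.3, 16.2, 0.0 m³/s.
ΣQ_DR = 614.3 m³/s.
With Δt = 2 h = 7200 s, V = ΣQ_DR · Δt = 614.3 × 7200 = 4.42 × 10^6 m³.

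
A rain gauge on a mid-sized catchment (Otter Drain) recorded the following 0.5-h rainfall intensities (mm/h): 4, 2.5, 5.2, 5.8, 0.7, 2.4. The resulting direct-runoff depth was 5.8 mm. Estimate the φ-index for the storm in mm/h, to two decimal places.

φ ≈ 1.66 mm/h

Only the 5 blocks with intensity above φ contribute runoff: 4, 2.5, 5.2, 5.8, 2.4 mm/h.
Σ(I−φ)·Δt = d  ⇒  (4+2.5+5.2+5.8+2.4 − 5φ)·0.5 = 5.8
φ = (19.90 − 5.8/0.5) / 5 = 1.66 mm/h.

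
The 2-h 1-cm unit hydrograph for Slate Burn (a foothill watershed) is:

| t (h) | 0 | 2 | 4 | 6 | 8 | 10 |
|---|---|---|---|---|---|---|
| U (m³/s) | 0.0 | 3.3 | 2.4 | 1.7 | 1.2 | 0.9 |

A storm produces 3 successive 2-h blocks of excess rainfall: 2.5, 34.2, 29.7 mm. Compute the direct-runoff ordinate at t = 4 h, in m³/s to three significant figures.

By discrete convolution, Q_j = Σ (P_i / 10 mm) · U_{j−i}.
At t = 4 h (j=2): Q = (2.5/10)·2.4 + (34.2/10)·3.3 + (29.7/10)·0.0 = 11.9 m³/s.

Q ≈ 11.9 m³/s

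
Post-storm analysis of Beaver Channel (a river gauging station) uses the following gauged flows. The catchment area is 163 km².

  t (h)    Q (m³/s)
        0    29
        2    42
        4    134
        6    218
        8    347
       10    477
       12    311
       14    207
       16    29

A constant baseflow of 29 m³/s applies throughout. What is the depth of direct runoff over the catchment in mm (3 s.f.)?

d ≈ 67.7 mm

Direct runoff: 0.0, 13.0, 105.0, 189.0, 318.0, 448.0, 282.0, 178.0, 0.0 m³/s; ΣQ_DR = 1533 m³/s.
V = ΣQ_DR · Δt = 1533 × 7200 s = 1.104 × 10^7 m³.
Over A = 163 km², depth = V / A = 67.7 mm.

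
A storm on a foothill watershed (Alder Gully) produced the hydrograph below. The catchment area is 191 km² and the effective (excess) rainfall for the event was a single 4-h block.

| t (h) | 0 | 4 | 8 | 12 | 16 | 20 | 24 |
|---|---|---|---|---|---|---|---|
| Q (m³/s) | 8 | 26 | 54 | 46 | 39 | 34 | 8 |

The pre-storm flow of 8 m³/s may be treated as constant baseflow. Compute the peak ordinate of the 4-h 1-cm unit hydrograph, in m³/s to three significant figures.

U_p ≈ 38.4 m³/s

Direct runoff: 0.0, 18.0, 46.0, 38.0, 31.0, 26.0, 0.0 m³/s; ΣQ_DR = 159.0 m³/s, peak = 46.0 m³/s.
Runoff depth d = ΣQ_DR·Δt / A = 159.0 × 14400 / (191 km²) = 11.99 mm.
The 1-cm UH is the DRH scaled by (10 mm)/d, so U_p = 46.0 × 10/11.99 = 38.4 m³/s.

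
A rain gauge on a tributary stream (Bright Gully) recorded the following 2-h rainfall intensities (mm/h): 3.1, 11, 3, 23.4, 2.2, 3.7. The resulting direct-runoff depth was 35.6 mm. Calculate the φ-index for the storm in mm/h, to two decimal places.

Only the 2 blocks with intensity above φ contribute runoff: 11, 23.4 mm/h.
Σ(I−φ)·Δt = d  ⇒  (11+23.4 − 2φ)·2 = 35.6
φ = (34.40 − 35.6/2) / 2 = 8.30 mm/h.

φ ≈ 8.30 mm/h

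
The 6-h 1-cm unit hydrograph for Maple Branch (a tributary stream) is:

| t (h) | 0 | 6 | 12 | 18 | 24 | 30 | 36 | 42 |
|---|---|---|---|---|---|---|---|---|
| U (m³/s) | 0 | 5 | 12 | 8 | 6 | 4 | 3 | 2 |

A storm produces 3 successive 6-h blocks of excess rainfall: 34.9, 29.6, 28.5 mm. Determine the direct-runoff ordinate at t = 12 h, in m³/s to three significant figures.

By discrete convolution, Q_j = Σ (P_i / 10 mm) · U_{j−i}.
At t = 12 h (j=2): Q = (34.9/10)·12 + (29.6/10)·5 + (28.5/10)·0 = 56.7 m³/s.

Q ≈ 56.7 m³/s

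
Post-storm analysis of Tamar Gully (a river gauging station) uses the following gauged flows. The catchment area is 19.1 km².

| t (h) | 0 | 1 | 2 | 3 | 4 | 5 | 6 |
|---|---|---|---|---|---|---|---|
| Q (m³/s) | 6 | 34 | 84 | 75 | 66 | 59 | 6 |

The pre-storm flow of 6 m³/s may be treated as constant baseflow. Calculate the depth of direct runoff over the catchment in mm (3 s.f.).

Direct runoff: 0.0, 28.0, 78.0, 69.0, 60.0, 53.0, 0.0 m³/s; ΣQ_DR = 288.0 m³/s.
V = ΣQ_DR · Δt = 288.0 × 3600 s = 1.037 × 10^6 m³.
Over A = 19.1 km², depth = V / A = 54.3 mm.

d ≈ 54.3 mm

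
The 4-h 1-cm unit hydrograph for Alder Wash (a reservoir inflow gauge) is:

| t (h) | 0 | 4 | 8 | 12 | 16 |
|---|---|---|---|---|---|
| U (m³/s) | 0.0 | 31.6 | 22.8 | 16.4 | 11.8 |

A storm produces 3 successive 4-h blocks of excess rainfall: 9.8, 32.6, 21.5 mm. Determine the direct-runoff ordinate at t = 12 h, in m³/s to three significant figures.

By discrete convolution, Q_j = Σ (P_i / 10 mm) · U_{j−i}.
At t = 12 h (j=3): Q = (9.8/10)·16.4 + (32.6/10)·22.8 + (21.5/10)·31.6 = 158 m³/s.

Q ≈ 158 m³/s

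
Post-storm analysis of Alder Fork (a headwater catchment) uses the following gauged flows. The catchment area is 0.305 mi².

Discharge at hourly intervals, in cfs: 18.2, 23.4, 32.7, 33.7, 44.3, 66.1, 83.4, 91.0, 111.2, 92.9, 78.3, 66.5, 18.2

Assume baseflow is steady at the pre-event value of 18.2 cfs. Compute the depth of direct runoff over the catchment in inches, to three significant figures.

Direct runoff: 0.0, 5.2, 14.5, 15.5, 26.1, 47.9, 65.2, 72.8, 93.0, 74.7, 60.1, 48.3, 0.0 cfs; ΣQ_DR = 523.3 cfs.
V = ΣQ_DR · Δt = 523.3 × 3600 s = 1.884 × 10^6 ft³.
Over A = 0.305 mi², depth = V / A = 2.66 in.

d ≈ 2.66 in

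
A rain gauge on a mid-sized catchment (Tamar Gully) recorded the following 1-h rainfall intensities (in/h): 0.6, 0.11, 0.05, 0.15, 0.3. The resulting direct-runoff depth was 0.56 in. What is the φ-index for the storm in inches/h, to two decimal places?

Only the 2 blocks with intensity above φ contribute runoff: 0.6, 0.3 in/h.
Σ(I−φ)·Δt = d  ⇒  (0.6+0.3 − 2φ)·1 = 0.56
φ = (0.9000 − 0.56/1) / 2 = 0.17 in/h.

φ ≈ 0.17 in/h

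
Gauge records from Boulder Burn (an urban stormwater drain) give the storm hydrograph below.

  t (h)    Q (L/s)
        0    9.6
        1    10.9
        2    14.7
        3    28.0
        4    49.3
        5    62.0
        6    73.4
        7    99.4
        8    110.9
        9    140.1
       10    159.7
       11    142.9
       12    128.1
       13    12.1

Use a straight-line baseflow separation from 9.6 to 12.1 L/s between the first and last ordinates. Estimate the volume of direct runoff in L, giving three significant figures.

V ≈ 3.20 × 10^6 L

Direct-runoff ordinates (Q − Q_b): 0.00, 1.11, 4.72, 17.82, 38.93, 51.44, 62.65, 88.45, 99.76, 128.77, 148.18, 131.18, 116.19, 0.00 L/s.
ΣQ_DR = 889.2 L/s.
With Δt = 1 h = 3600 s, V = ΣQ_DR · Δt = 889.2 × 3600 = 3.20 × 10^6 L.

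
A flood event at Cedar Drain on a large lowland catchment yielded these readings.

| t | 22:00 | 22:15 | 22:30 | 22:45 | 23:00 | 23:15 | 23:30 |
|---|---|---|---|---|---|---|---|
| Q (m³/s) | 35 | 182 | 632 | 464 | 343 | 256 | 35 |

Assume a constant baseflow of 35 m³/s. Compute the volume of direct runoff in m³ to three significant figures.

V ≈ 1.53 × 10^6 m³

Direct-runoff ordinates (Q − Q_b): 0.0, 147.0, 597.0, 429.0, 308.0, 221.0, 0.0 m³/s.
ΣQ_DR = 1702 m³/s.
With Δt = 0.25 h = 900 s, V = ΣQ_DR · Δt = 1702 × 900 = 1.53 × 10^6 m³.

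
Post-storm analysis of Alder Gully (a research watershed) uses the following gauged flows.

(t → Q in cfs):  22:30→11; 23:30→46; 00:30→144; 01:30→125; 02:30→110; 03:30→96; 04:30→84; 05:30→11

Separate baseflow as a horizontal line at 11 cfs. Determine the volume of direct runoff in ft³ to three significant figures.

V ≈ 1.94 × 10^6 ft³

Direct-runoff ordinates (Q − Q_b): 0.0, 35.0, 133.0, 114.0, 99.0, 85.0, 73.0, 0.0 cfs.
ΣQ_DR = 539.0 cfs.
With Δt = 1 h = 3600 s, V = ΣQ_DR · Δt = 539.0 × 3600 = 1.94 × 10^6 ft³.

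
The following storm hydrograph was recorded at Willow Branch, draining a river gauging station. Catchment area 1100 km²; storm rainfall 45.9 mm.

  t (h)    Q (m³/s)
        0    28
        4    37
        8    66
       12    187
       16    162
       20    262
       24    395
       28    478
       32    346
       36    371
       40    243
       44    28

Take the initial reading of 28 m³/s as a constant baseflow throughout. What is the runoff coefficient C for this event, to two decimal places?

ΣQ_DR = 2267 m³/s; V = ΣQ_DR·Δt = 3.264 × 10^7 m³.
Runoff depth d = V / A = 29.68 mm.
C = d / P = 29.68 / 45.9 = 0.65.

C ≈ 0.65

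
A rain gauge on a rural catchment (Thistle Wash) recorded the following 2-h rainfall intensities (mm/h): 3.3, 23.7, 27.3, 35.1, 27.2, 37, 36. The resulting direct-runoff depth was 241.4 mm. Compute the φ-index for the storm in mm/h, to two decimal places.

φ ≈ 10.93 mm/h

Only the 6 blocks with intensity above φ contribute runoff: 23.7, 27.3, 35.1, 27.2, 37, 36 mm/h.
Σ(I−φ)·Δt = d  ⇒  (23.7+27.3+35.1+27.2+37+36 − 6φ)·2 = 241.4
φ = (186.3 − 241.4/2) / 6 = 10.93 mm/h.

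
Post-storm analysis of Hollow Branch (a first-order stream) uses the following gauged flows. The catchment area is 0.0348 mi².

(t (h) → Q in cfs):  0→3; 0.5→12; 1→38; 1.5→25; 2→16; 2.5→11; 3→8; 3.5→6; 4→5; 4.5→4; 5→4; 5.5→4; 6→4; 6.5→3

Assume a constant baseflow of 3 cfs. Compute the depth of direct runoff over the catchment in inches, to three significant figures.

d ≈ 2.25 in

Direct runoff: 0.0, 9.0, 35.0, 22.0, 13.0, 8.0, 5.0, 3.0, 2.0, 1.0, 1.0, 1.0, 1.0, 0.0 cfs; ΣQ_DR = 101.0 cfs.
V = ΣQ_DR · Δt = 101.0 × 1800 s = 1.818 × 10^5 ft³.
Over A = 0.0348 mi², depth = V / A = 2.25 in.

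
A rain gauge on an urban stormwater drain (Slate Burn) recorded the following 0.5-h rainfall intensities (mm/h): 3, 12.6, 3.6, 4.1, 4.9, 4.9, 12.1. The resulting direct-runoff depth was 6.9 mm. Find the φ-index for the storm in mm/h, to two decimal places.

φ ≈ 5.45 mm/h

Only the 2 blocks with intensity above φ contribute runoff: 12.6, 12.1 mm/h.
Σ(I−φ)·Δt = d  ⇒  (12.6+12.1 − 2φ)·0.5 = 6.9
φ = (24.70 − 6.9/0.5) / 2 = 5.45 mm/h.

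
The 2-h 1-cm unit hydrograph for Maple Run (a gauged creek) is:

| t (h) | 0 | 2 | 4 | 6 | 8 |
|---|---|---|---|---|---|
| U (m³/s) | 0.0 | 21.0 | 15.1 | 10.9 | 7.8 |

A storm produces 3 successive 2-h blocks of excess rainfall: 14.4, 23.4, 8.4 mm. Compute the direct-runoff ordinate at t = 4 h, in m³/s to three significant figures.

By discrete convolution, Q_j = Σ (P_i / 10 mm) · U_{j−i}.
At t = 4 h (j=2): Q = (14.4/10)·15.1 + (23.4/10)·21.0 + (8.4/10)·0.0 = 70.9 m³/s.

Q ≈ 70.9 m³/s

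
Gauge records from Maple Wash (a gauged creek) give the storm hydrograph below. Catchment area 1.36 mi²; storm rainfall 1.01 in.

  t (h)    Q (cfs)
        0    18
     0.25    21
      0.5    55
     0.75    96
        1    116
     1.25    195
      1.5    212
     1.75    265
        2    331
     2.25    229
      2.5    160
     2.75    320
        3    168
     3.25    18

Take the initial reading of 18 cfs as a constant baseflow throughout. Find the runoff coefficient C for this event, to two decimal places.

ΣQ_DR = 1952 cfs; V = ΣQ_DR·Δt = 1.757 × 10^6 ft³.
Runoff depth d = V / A = 0.5560 in.
C = d / P = 0.5560 / 1.01 = 0.55.

C ≈ 0.55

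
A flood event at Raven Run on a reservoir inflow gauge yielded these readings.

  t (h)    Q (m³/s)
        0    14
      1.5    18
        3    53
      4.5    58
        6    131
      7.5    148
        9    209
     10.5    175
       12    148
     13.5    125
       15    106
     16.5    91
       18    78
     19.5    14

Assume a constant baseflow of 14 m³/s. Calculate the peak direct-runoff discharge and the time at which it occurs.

Subtracting baseflow gives direct-runoff ordinates: 0.0, 4.0, 39.0, 44.0, 117.0, 134.0, 195.0, 161.0, 134.0, 111.0, 92.0, 77.0, 64.0, 0.0 m³/s.
The maximum is 195.0 m³/s, occurring at the reading for t = 9 h.

Q_p = 195.0 m³/s at t = 9 h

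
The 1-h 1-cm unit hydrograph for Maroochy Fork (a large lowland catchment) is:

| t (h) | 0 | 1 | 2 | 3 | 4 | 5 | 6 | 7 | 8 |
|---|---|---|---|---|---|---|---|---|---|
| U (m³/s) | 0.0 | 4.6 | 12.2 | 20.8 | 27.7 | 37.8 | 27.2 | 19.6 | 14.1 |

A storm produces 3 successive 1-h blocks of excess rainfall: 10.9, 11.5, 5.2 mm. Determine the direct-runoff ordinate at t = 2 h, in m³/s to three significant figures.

Q ≈ 18.6 m³/s

By discrete convolution, Q_j = Σ (P_i / 10 mm) · U_{j−i}.
At t = 2 h (j=2): Q = (10.9/10)·12.2 + (11.5/10)·4.6 + (5.2/10)·0.0 = 18.6 m³/s.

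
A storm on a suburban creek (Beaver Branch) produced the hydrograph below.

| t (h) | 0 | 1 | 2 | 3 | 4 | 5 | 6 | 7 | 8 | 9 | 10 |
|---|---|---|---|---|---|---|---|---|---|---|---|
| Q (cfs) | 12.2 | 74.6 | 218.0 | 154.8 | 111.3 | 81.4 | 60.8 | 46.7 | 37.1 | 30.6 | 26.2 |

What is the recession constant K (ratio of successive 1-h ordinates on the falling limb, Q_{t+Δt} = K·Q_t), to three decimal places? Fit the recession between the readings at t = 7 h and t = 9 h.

Using the recession-limb readings at t = 7 h and t = 9 h: Q falls from 46.7 to 30.6 cfs over 2 intervals.
K = (Q₂/Q₁)^(1/2) = (30.6/46.7)^(1/2) = 0.809.

K ≈ 0.809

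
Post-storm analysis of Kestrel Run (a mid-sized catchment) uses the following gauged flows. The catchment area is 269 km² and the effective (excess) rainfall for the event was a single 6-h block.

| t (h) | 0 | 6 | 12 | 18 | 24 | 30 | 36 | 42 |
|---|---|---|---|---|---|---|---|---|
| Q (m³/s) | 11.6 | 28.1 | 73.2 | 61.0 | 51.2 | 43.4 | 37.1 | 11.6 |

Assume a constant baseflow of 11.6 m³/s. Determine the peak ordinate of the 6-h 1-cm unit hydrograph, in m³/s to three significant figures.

U_p ≈ 34.2 m³/s

Direct runoff: 0.0, 16.5, 61.6, 49.4, 39.6, 31.8, 25.5, 0.0 m³/s; ΣQ_DR = 224.4 m³/s, peak = 61.6 m³/s.
Runoff depth d = ΣQ_DR·Δt / A = 224.4 × 21600 / (269 km²) = 18.02 mm.
The 1-cm UH is the DRH scaled by (10 mm)/d, so U_p = 61.6 × 10/18.02 = 34.2 m³/s.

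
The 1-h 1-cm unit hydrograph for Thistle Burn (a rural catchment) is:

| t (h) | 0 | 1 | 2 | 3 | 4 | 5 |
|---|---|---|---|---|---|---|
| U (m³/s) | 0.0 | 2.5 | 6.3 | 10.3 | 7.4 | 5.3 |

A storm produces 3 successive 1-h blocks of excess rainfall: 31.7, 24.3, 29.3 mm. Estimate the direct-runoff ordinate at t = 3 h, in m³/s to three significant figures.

By discrete convolution, Q_j = Σ (P_i / 10 mm) · U_{j−i}.
At t = 3 h (j=3): Q = (31.7/10)·10.3 + (24.3/10)·6.3 + (29.3/10)·2.5 = 55.3 m³/s.

Q ≈ 55.3 m³/s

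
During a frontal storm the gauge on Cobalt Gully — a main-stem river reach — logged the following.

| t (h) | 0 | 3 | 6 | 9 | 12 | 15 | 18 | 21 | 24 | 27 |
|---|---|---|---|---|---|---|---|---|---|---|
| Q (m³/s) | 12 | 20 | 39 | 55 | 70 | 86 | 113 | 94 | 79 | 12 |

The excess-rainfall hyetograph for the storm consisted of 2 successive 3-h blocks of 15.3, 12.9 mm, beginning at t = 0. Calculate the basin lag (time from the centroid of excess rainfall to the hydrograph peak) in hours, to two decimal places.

Centroid of excess rainfall: t_c = Σ P_i·t̄_i / ΣP_i = 2.8723 h (block centres at 1.5, 4.5 h).
Hydrograph peak occurs at t = 18 h, so basin lag t_L = 18 − 2.8723 = 15.13 h.

t_L ≈ 15.13 h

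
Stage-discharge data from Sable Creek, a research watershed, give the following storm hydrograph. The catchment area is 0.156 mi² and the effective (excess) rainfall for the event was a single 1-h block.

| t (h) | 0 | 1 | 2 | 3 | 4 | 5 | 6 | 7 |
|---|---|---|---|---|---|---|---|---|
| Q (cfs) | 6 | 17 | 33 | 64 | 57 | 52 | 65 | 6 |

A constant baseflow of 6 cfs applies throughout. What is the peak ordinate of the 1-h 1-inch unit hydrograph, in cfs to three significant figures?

Direct runoff: 0.0, 11.0, 27.0, 58.0, 51.0, 46.0, 59.0, 0.0 cfs; ΣQ_DR = 252.0 cfs, peak = 59.0 cfs.
Runoff depth d = ΣQ_DR·Δt / A = 252.0 × 3600 / (0.156 mi²) = 2.503 in.
The 1-inch UH is the DRH scaled by (1 in)/d, so U_p = 59.0 × 1/2.503 = 23.6 cfs.

U_p ≈ 23.6 cfs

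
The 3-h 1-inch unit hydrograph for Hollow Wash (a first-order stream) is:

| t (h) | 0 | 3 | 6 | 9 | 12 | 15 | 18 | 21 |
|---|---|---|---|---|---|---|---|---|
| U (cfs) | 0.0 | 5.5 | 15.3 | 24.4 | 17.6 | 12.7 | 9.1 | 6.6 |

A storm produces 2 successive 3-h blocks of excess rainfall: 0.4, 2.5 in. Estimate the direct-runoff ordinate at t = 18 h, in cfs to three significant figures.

Q ≈ 35.4 cfs

By discrete convolution, Q_j = Σ (P_i / 1 in) · U_{j−i}.
At t = 18 h (j=6): Q = (0.4/1)·9.1 + (2.5/1)·12.7 = 35.4 cfs.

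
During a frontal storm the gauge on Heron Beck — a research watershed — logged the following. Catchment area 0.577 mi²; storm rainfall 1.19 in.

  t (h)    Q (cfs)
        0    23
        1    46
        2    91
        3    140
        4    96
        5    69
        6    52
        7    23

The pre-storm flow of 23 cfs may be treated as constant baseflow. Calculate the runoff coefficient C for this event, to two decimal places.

C ≈ 0.80

ΣQ_DR = 356.0 cfs; V = ΣQ_DR·Δt = 1.282 × 10^6 ft³.
Runoff depth d = V / A = 0.9561 in.
C = d / P = 0.9561 / 1.19 = 0.80.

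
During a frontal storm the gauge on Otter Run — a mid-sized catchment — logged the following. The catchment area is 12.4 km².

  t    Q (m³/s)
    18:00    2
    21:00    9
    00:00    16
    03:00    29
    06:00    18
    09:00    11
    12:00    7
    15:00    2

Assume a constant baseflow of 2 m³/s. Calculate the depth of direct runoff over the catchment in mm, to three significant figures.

Direct runoff: 0.0, 7.0, 14.0, 27.0, 16.0, 9.0, 5.0, 0.0 m³/s; ΣQ_DR = 78.00 m³/s.
V = ΣQ_DR · Δt = 78.00 × 10800 s = 8.424 × 10^5 m³.
Over A = 12.4 km², depth = V / A = 67.9 mm.

d ≈ 67.9 mm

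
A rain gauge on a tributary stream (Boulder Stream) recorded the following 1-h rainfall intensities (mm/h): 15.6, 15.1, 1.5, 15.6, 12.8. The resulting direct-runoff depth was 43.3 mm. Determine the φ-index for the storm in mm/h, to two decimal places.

φ ≈ 3.95 mm/h

Only the 4 blocks with intensity above φ contribute runoff: 15.6, 15.1, 15.6, 12.8 mm/h.
Σ(I−φ)·Δt = d  ⇒  (15.6+15.1+15.6+12.8 − 4φ)·1 = 43.3
φ = (59.10 − 43.3/1) / 4 = 3.95 mm/h.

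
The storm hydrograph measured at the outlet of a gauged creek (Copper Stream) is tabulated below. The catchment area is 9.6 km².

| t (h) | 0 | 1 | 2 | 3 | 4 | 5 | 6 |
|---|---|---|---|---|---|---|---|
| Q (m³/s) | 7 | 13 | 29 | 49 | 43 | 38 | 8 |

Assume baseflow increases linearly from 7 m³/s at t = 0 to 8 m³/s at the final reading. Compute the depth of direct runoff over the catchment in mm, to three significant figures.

Direct runoff: 0.00, 5.83, 21.67, 41.50, 35.33, 30.17, 0.00 m³/s; ΣQ_DR = 134.5 m³/s.
V = ΣQ_DR · Δt = 134.5 × 3600 s = 4.842 × 10^5 m³.
Over A = 9.6 km², depth = V / A = 50.4 mm.

d ≈ 50.4 mm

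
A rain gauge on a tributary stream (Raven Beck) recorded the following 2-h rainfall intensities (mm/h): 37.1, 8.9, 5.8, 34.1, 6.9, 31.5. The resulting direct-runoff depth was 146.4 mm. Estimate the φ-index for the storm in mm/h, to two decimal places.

φ ≈ 9.83 mm/h

Only the 3 blocks with intensity above φ contribute runoff: 37.1, 34.1, 31.5 mm/h.
Σ(I−φ)·Δt = d  ⇒  (37.1+34.1+31.5 − 3φ)·2 = 146.4
φ = (102.7 − 146.4/2) / 3 = 9.83 mm/h.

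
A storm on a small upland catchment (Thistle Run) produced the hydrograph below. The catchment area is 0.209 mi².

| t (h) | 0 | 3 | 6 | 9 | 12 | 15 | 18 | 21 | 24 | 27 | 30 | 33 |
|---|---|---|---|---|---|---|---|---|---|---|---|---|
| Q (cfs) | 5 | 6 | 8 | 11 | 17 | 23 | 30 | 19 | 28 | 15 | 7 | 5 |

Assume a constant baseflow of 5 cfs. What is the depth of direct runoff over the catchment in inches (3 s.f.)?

d ≈ 2.54 in

Direct runoff: 0.0, 1.0, 3.0, 6.0, 12.0, 18.0, 25.0, 14.0, 23.0, 10.0, 2.0, 0.0 cfs; ΣQ_DR = 114.0 cfs.
V = ΣQ_DR · Δt = 114.0 × 10800 s = 1.231 × 10^6 ft³.
Over A = 0.209 mi², depth = V / A = 2.54 in.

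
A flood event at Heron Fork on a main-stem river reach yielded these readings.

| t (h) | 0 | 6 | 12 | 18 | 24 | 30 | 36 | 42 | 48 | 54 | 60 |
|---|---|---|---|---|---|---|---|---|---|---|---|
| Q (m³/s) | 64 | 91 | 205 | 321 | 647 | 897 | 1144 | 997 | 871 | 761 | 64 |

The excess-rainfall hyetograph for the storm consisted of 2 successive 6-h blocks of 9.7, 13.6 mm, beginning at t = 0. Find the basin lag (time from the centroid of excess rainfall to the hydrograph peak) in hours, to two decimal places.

t_L ≈ 29.50 h

Centroid of excess rainfall: t_c = Σ P_i·t̄_i / ΣP_i = 6.5021 h (block centres at 3, 9 h).
Hydrograph peak occurs at t = 36 h, so basin lag t_L = 36 − 6.5021 = 29.50 h.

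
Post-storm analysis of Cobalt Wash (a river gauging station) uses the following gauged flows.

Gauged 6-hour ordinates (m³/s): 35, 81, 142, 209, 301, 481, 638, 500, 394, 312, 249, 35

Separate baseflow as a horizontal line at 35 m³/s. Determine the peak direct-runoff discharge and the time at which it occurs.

Subtracting baseflow gives direct-runoff ordinates: 0.0, 46.0, 107.0, 174.0, 266.0, 446.0, 603.0, 465.0, 359.0, 277.0, 214.0, 0.0 m³/s.
The maximum is 603.0 m³/s, occurring at the reading for t = 36 h.

Q_p = 603.0 m³/s at t = 36 h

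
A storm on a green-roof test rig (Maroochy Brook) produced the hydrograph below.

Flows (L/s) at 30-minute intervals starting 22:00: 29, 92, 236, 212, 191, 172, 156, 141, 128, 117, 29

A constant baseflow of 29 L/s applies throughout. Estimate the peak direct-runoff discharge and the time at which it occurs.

Subtracting baseflow gives direct-runoff ordinates: 0.0, 63.0, 207.0, 183.0, 162.0, 143.0, 127.0, 112.0, 99.0, 88.0, 0.0 L/s.
The maximum is 207.0 L/s, occurring at the reading for t = 23:00.

Q_p = 207.0 L/s at t = 23:00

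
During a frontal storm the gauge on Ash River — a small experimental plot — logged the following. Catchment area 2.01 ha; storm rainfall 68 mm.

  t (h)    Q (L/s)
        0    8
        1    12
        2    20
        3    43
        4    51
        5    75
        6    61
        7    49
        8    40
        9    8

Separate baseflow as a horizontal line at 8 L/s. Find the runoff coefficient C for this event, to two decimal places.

ΣQ_DR = 287.0 L/s; V = ΣQ_DR·Δt = 1.033 × 10^6 L.
Runoff depth d = V / A = 51.40 mm.
C = d / P = 51.40 / 68 = 0.76.

C ≈ 0.76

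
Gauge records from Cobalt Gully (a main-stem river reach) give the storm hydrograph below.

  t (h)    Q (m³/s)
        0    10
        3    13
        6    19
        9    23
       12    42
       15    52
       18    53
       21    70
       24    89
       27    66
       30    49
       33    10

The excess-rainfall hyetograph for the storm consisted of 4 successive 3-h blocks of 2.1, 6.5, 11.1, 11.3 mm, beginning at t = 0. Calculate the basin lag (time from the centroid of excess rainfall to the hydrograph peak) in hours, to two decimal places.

t_L ≈ 16.44 h

Centroid of excess rainfall: t_c = Σ P_i·t̄_i / ΣP_i = 7.5581 h (block centres at 1.5, 4.5, 7.5, 10.5 h).
Hydrograph peak occurs at t = 24 h, so basin lag t_L = 24 − 7.5581 = 16.44 h.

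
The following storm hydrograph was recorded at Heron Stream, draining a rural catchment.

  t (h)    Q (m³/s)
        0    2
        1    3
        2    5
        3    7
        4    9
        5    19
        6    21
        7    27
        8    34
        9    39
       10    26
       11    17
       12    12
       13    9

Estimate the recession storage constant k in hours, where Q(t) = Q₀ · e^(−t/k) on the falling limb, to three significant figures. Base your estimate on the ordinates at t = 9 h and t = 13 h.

k ≈ 2.73 h

On the falling limb, Q drops from 39 to 9 m³/s between t = 9 h and t = 13 h (Δt = 4 h).
k = −Δt / ln(Q₂/Q₁) = −4 / ln(9/39) = 2.73 h.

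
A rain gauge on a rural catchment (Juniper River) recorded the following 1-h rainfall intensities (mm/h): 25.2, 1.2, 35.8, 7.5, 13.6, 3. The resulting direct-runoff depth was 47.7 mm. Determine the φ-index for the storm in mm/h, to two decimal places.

Only the 3 blocks with intensity above φ contribute runoff: 25.2, 35.8, 13.6 mm/h.
Σ(I−φ)·Δt = d  ⇒  (25.2+35.8+13.6 − 3φ)·1 = 47.7
φ = (74.60 − 47.7/1) / 3 = 8.97 mm/h.

φ ≈ 8.97 mm/h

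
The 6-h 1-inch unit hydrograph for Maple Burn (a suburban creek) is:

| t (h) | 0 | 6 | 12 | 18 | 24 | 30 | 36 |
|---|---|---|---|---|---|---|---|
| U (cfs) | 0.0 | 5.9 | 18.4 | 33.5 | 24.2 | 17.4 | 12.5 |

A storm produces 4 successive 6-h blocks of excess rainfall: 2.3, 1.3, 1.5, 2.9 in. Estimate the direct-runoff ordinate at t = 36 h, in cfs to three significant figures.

By discrete convolution, Q_j = Σ (P_i / 1 in) · U_{j−i}.
At t = 36 h (j=6): Q = (2.3/1)·12.5 + (1.3/1)·17.4 + (1.5/1)·24.2 + (2.9/1)·33.5 = 185 cfs.

Q ≈ 185 cfs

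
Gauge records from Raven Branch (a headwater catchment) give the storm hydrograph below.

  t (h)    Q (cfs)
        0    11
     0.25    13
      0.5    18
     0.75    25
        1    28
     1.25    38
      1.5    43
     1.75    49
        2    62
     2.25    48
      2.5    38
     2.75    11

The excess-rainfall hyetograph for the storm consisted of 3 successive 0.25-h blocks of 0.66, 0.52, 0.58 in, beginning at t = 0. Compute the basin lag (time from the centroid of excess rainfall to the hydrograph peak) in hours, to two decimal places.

t_L ≈ 1.64 h

Centroid of excess rainfall: t_c = Σ P_i·t̄_i / ΣP_i = 0.3636 h (block centres at 0.125, 0.375, 0.625 h).
Hydrograph peak occurs at t = 2 h, so basin lag t_L = 2 − 0.3636 = 1.64 h.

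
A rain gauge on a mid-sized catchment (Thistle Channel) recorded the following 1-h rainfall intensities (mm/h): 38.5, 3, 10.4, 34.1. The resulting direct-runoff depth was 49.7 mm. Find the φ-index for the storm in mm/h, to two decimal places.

Only the 2 blocks with intensity above φ contribute runoff: 38.5, 34.1 mm/h.
Σ(I−φ)·Δt = d  ⇒  (38.5+34.1 − 2φ)·1 = 49.7
φ = (72.60 − 49.7/1) / 2 = 11.45 mm/h.

φ ≈ 11.45 mm/h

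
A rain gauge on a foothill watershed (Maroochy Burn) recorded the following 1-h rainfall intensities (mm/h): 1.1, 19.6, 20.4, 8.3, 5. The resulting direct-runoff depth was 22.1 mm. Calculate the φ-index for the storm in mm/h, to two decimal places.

Only the 2 blocks with intensity above φ contribute runoff: 19.6, 20.4 mm/h.
Σ(I−φ)·Δt = d  ⇒  (19.6+20.4 − 2φ)·1 = 22.1
φ = (40.00 − 22.1/1) / 2 = 8.95 mm/h.

φ ≈ 8.95 mm/h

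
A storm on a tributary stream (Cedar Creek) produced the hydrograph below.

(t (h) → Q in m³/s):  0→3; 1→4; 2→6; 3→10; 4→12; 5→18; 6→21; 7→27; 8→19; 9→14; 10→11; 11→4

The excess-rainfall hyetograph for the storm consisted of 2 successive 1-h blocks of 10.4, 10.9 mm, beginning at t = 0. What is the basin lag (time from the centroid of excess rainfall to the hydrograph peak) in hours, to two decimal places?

Centroid of excess rainfall: t_c = Σ P_i·t̄_i / ΣP_i = 1.0117 h (block centres at 0.5, 1.5 h).
Hydrograph peak occurs at t = 7 h, so basin lag t_L = 7 − 1.0117 = 5.99 h.

t_L ≈ 5.99 h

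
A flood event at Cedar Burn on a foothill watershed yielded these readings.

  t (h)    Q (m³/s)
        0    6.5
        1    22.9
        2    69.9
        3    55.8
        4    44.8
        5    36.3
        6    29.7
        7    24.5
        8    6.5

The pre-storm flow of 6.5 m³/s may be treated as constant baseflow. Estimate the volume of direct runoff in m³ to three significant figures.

Direct-runoff ordinates (Q − Q_b): 0.0, 16.4, 63.4, 49.3, 38.3, 29.8, 23.2, 18.0, 0.0 m³/s.
ΣQ_DR = 238.4 m³/s.
With Δt = 1 h = 3600 s, V = ΣQ_DR · Δt = 238.4 × 3600 = 8.58 × 10^5 m³.

V ≈ 8.58 × 10^5 m³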